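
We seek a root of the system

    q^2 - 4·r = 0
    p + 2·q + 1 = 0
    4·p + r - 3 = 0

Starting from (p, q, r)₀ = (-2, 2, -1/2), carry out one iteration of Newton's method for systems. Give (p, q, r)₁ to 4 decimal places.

(1.2857, -1.1429, -2.1429)

At (-2, 2, -1/2): F = (6.0000, 3.0000, -11.5000).
Jacobian J = [[0, 2·q, -4], [1, 2, 0], [4, 0, 1]].
At the point, J = [[0.0000, 4.0000, -4.0000], [1.0000, 2.0000, 0.0000], [4.0000, 0.0000, 1.0000]] (det J = 28.0000).
Solving J·Δ = −F gives Δ = (3.2857, -3.1429, -1.6429).
Then the next iterate is (p, q, r)₁ = (1.2857, -1.1429, -2.1429).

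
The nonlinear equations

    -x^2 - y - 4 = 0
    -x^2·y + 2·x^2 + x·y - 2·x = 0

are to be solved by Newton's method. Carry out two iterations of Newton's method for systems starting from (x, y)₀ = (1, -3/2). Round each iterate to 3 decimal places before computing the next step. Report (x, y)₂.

(1.000, -5.000)

At (1, -3/2): F = (-3.500, 0.000).
Jacobian J = [[-2·x, -1], [-2·x·y + 4·x + y - 2, -x^2 + x]].
At the point, J = [[-2.000, -1.000], [3.500, 0.000]] (det J = 3.500).
Solving J·Δ = −F gives Δ = (0.000, -3.500).
Then the next iterate is (x, y)₁ = (1.000, -5.000).
Round to (1.000, -5.000) and repeat: F = (0.000, 0.000), J = [[-2.000, -1.000], [7.000, 0.000]].
Δ = (0.000, 0.000), so (x, y)₂ = (1.000, -5.000).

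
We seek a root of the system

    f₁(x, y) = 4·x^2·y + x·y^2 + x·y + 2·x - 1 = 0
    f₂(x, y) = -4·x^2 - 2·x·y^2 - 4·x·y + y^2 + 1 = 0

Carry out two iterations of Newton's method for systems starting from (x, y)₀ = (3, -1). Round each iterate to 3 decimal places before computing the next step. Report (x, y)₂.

(1.119, -0.711)

At (3, -1): F = (-31.000, -28.000).
Jacobian J = [[8·x·y + y^2 + y + 2, 4·x^2 + 2·x·y + x], [-8·x - 2·y^2 - 4·y, -4·x·y - 4·x + 2·y]].
At the point, J = [[-22.000, 33.000], [-22.000, -2.000]] (det J = 770.000).
Solving J·Δ = −F gives Δ = (-1.281, 0.086).
Then the next iterate is (x, y)₁ = (1.719, -0.914).
Round to (1.719, -0.914) and repeat: F = (-8.50046, -6.57188), J = [[-10.64793, 10.39651], [-11.76679, -2.41934]].
Δ = (-0.600, 0.203), so (x, y)₂ = (1.119, -0.711).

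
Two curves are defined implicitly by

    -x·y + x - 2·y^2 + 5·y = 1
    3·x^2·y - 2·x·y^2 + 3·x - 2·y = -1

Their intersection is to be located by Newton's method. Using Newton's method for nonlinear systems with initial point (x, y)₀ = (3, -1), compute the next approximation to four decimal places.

(2.7045, -0.5682)

At (3, -1): F = (-2.0000, -21.0000).
Jacobian J = [[-y + 1, -x - 4·y + 5], [6·x·y - 2·y^2 + 3, 3·x^2 - 4·x·y - 2]].
At the point, J = [[2.0000, 6.0000], [-17.0000, 37.0000]] (det J = 176.0000).
Solving J·Δ = −F gives Δ = (-0.2955, 0.4318).
Then the next iterate is (x, y)₁ = (2.7045, -0.5682).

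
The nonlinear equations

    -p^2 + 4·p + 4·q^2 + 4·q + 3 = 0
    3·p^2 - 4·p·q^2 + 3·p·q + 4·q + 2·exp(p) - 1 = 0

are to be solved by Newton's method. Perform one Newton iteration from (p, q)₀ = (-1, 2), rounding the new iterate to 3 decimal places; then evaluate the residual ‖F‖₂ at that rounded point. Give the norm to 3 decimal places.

7.949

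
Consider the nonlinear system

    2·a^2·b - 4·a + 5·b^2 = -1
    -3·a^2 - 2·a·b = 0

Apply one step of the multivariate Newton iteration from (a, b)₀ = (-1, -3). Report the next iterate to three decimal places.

(-0.534, -1.295)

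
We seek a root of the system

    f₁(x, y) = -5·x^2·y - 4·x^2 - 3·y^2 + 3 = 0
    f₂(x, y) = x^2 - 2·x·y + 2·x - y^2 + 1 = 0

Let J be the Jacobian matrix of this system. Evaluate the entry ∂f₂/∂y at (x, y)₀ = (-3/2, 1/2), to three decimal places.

∂f₂/∂y = -2·x - 2·y.
At (-3/2, 1/2) this is 2.000.

2.000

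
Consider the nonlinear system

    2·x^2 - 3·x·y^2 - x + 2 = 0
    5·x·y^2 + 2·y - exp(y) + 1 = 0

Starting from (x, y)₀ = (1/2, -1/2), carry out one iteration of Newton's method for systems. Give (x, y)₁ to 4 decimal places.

(-0.3486, -1.4419)

At (1/2, -1/2): F = (1.6250, 0.018469).
Jacobian J = [[4·x - 3·y^2 - 1, -6·x·y], [5·y^2, 10·x·y - exp(y) + 2]].
At the point, J = [[0.2500, 1.5000], [1.2500, -1.106531]] (det J = -2.151633).
Solving J·Δ = −F gives Δ = (-0.8486, -0.9419).
Then the next iterate is (x, y)₁ = (-0.3486, -1.4419).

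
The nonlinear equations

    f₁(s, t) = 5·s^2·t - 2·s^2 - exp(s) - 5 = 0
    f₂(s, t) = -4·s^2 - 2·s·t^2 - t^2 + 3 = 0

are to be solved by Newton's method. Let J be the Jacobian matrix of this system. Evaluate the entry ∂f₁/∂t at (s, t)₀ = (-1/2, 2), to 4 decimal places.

∂f₁/∂t = 5·s^2.
At (-1/2, 2) this is 1.2500.

1.2500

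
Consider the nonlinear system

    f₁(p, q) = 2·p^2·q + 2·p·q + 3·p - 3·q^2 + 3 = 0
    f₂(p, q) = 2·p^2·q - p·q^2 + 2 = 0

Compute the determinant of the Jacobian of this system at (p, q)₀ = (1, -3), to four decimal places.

J = [[4·p·q + 2·q + 3, 2·p^2 + 2·p - 6·q], [4·p·q - q^2, 2·p^2 - 2·p·q]].
At the point, J = [[-15.0000, 22.0000], [-21.0000, 8.0000]].
det J = 342.0000.

342.0000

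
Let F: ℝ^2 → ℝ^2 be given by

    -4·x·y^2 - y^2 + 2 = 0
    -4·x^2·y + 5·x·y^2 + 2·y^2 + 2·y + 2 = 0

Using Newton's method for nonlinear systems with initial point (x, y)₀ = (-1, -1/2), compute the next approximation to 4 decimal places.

At (-1, -1/2): F = (2.7500, 2.2500).
Jacobian J = [[-4·y^2, -8·x·y - 2·y], [-8·x·y + 5·y^2, -4·x^2 + 10·x·y + 4·y + 2]].
At the point, J = [[-1.0000, -3.0000], [-2.7500, 1.0000]] (det J = -9.2500).
Solving J·Δ = −F gives Δ = (1.0270, 0.5743).
Then the next iterate is (x, y)₁ = (0.0270, 0.0743).

(0.0270, 0.0743)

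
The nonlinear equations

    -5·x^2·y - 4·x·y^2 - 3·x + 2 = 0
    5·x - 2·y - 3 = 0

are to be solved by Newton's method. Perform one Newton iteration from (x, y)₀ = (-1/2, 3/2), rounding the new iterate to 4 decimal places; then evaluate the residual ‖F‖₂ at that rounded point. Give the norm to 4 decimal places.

45.0693

At (-1/2, 3/2): F = (6.1250, -8.5000).
Jacobian J = [[-10·x·y - 4·y^2 - 3, -5·x^2 - 8·x·y], [5, -2]].
At the point, J = [[-4.5000, 4.7500], [5.0000, -2.0000]] (det J = -14.7500).
Solving J·Δ = −F gives Δ = (1.9068, 0.5169).
Then the next iterate is (x, y)₁ = (1.4068, 2.0169).
Re-evaluating at (1.4068, 2.0169): F = (-45.069301, 0.0002), so ‖F‖₂ = 45.0693.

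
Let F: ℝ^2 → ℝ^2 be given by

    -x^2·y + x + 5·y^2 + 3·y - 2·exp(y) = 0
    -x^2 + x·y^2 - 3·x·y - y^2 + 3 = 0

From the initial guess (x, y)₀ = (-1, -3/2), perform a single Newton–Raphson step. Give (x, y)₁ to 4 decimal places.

(-0.6700, -1.0431)

At (-1, -3/2): F = (6.803740, -7.0000).
Jacobian J = [[-2·x·y + 1, -x^2 + 10·y - 2·exp(y) + 3], [-2·x + y^2 - 3·y, 2·x·y - 3·x - 2·y]].
At the point, J = [[-2.0000, -13.446260], [8.7500, 9.0000]] (det J = 99.654778).
Solving J·Δ = −F gives Δ = (0.3300, 0.4569).
Then the next iterate is (x, y)₁ = (-0.6700, -1.0431).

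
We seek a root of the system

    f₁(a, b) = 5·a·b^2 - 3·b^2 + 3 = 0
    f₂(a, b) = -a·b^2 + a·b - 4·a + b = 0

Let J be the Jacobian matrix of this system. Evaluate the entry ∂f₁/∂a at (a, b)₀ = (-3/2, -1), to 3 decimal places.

∂f₁/∂a = 5·b^2.
At (-3/2, -1) this is 5.000.

5.000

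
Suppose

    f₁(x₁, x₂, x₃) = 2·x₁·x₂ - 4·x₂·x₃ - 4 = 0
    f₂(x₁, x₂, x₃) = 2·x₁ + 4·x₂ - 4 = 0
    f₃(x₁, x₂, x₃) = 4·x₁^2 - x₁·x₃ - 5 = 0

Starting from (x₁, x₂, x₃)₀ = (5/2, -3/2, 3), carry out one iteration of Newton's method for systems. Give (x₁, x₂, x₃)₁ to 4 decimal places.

(1.8281, 0.0860, 3.4310)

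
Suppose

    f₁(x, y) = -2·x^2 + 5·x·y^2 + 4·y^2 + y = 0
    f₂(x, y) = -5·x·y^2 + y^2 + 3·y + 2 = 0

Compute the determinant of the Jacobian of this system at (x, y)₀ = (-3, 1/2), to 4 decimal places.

239.2500

J = [[-4·x + 5·y^2, 10·x·y + 8·y + 1], [-5·y^2, -10·x·y + 2·y + 3]].
At the point, J = [[13.2500, -10.0000], [-1.2500, 19.0000]].
det J = 239.2500.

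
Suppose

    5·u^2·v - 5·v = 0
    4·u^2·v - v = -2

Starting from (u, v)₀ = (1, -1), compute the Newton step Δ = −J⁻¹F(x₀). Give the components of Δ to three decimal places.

At (1, -1): F = (0.000, -1.000).
Jacobian J = [[10·u·v, 5·u^2 - 5], [8·u·v, 4·u^2 - 1]].
At the point, J = [[-10.000, 0.000], [-8.000, 3.000]] (det J = -30.000).
Solving J·Δ = −F gives Δ = (0.000, 0.333).

(0.000, 0.333)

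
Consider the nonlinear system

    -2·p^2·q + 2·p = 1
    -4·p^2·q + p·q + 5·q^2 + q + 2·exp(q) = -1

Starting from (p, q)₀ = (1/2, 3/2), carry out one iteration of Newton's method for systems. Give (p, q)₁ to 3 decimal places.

At (1/2, 3/2): F = (-0.750, 21.96338).
Jacobian J = [[-4·p·q + 2, -2·p^2], [-8·p·q + q, -4·p^2 + p + 10·q + 2·exp(q) + 1]].
At the point, J = [[-1.000, -0.500], [-4.500, 24.46338]] (det J = -26.71338).
Solving J·Δ = −F gives Δ = (-0.276, -0.949).
Then the next iterate is (p, q)₁ = (0.224, 0.551).

(0.224, 0.551)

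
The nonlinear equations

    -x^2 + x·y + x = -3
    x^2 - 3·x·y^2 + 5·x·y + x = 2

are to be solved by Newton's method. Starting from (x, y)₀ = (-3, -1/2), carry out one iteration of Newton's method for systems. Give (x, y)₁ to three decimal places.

(-1.776, -0.348)

At (-3, -1/2): F = (-7.500, 13.750).
Jacobian J = [[-2·x + y + 1, x], [2·x - 3·y^2 + 5·y + 1, -6·x·y + 5·x]].
At the point, J = [[6.500, -3.000], [-8.250, -24.000]] (det J = -180.750).
Solving J·Δ = −F gives Δ = (1.224, 0.152).
Then the next iterate is (x, y)₁ = (-1.776, -0.348).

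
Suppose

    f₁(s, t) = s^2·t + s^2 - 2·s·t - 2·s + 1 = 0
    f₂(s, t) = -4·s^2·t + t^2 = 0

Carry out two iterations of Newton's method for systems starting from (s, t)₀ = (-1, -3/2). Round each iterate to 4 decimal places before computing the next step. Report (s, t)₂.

At (-1, -3/2): F = (-0.5000, 8.2500).
Jacobian J = [[2·s·t + 2·s - 2·t - 2, s^2 - 2·s], [-8·s·t, -4·s^2 + 2·t]].
At the point, J = [[2.0000, 3.0000], [-12.0000, -7.0000]] (det J = 22.0000).
Solving J·Δ = −F gives Δ = (0.9659, -0.4773).
Then the next iterate is (s, t)₁ = (-0.0341, -1.9773).
Round to (-0.0341, -1.9773) and repeat: F = (0.932212, 3.918912), J = [[2.021252, 0.069363], [-0.539407, -3.959251]].
Δ = (-0.4975, 1.0576), so (s, t)₂ = (-0.5316, -0.9197).

(-0.5316, -0.9197)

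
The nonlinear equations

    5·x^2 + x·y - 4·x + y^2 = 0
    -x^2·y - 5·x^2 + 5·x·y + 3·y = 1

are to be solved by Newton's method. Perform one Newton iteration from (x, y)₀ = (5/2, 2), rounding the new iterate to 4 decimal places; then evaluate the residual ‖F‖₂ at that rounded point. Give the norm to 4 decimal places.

At (5/2, 2): F = (30.2500, -13.7500).
Jacobian J = [[10·x + y - 4, x + 2·y], [-2·x·y - 10·x + 5·y, -x^2 + 5·x + 3]].
At the point, J = [[23.0000, 6.5000], [-25.0000, 9.2500]] (det J = 375.2500).
Solving J·Δ = −F gives Δ = (-0.9838, -1.1726).
Then the next iterate is (x, y)₁ = (1.5162, 0.8274).
Re-evaluating at (1.5162, 0.8274): F = (7.368607, -5.641672), so ‖F‖₂ = 9.2803.

9.2803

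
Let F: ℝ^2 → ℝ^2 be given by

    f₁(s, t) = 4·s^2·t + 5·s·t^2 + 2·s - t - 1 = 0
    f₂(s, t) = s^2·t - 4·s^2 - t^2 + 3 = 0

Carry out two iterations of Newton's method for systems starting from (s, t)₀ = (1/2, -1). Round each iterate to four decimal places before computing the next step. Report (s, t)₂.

(0.7878, -0.5994)

At (1/2, -1): F = (2.5000, 0.7500).
Jacobian J = [[8·s·t + 5·t^2 + 2, 4·s^2 + 10·s·t - 1], [2·s·t - 8·s, s^2 - 2·t]].
At the point, J = [[3.0000, -5.0000], [-5.0000, 2.2500]] (det J = -18.2500).
Solving J·Δ = −F gives Δ = (0.5137, 0.8082).
Then the next iterate is (s, t)₁ = (1.0137, -0.1918).
Round to (1.0137, -0.1918) and repeat: F = (0.617291, -1.344229), J = [[0.628515, 1.166074], [-8.498455, 1.411188]].
Δ = (-0.2259, -0.4076), so (s, t)₂ = (0.7878, -0.5994).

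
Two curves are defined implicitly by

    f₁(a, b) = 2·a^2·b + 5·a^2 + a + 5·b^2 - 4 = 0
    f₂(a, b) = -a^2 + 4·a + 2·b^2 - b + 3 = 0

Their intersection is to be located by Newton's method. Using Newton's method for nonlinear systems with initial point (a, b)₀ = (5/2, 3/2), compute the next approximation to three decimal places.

(2.368, -0.476)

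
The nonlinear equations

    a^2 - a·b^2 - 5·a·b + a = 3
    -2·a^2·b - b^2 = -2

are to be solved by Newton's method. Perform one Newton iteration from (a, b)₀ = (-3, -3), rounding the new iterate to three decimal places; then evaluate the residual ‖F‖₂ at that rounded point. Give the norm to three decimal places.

47.051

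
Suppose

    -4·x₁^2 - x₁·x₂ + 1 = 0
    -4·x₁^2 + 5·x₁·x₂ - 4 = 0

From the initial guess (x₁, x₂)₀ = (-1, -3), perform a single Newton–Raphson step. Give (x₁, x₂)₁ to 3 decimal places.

(-0.521, -2.271)

At (-1, -3): F = (-6.000, 7.000).
Jacobian J = [[-8·x₁ - x₂, -x₁], [-8·x₁ + 5·x₂, 5·x₁]].
At the point, J = [[11.000, 1.000], [-7.000, -5.000]] (det J = -48.000).
Solving J·Δ = −F gives Δ = (0.479, 0.729).
Then the next iterate is (x₁, x₂)₁ = (-0.521, -2.271).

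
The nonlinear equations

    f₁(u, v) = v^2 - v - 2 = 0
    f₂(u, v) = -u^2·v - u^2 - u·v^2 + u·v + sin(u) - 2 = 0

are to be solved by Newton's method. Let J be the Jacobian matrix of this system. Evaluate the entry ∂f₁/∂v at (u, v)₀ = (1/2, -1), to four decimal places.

-3.0000

∂f₁/∂v = 2·v - 1.
At (1/2, -1) this is -3.0000.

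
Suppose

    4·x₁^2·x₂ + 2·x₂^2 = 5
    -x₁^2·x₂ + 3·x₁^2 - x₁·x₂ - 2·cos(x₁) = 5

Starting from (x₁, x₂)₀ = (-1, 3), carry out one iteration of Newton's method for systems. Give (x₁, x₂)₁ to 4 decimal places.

At (-1, 3): F = (25.0000, -3.080605).
Jacobian J = [[8·x₁·x₂, 4·x₁^2 + 4·x₂], [-2·x₁·x₂ + 6·x₁ - x₂ + 2·sin(x₁), -x₁^2 - x₁]].
At the point, J = [[-24.0000, 16.0000], [-4.682942, 0.0000]] (det J = 74.927072).
Solving J·Δ = −F gives Δ = (-0.6578, -2.5493).
Then the next iterate is (x₁, x₂)₁ = (-1.6578, 0.4507).

(-1.6578, 0.4507)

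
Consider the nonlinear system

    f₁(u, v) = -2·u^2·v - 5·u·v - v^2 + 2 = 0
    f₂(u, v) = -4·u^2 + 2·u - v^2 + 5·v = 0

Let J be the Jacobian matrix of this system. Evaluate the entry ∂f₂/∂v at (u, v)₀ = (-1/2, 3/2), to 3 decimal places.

2.000

∂f₂/∂v = -2·v + 5.
At (-1/2, 3/2) this is 2.000.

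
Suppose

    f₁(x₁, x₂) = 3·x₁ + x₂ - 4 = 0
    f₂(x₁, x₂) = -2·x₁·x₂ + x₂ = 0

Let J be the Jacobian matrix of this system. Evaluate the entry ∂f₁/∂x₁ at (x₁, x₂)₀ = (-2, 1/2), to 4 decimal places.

3.0000

∂f₁/∂x₁ = 3.
At (-2, 1/2) this is 3.0000.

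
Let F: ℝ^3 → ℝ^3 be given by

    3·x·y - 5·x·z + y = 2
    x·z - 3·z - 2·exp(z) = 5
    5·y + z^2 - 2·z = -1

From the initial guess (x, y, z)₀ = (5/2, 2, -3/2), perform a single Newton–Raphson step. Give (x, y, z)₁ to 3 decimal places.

At (5/2, 2, -3/2): F = (33.750, -4.69626, 16.250).
Jacobian J = [[3·y - 5·z, 3·x + 1, -5·x], [z, 0, x - 2·exp(z) - 3], [0, 5, 2·z - 2]].
At the point, J = [[13.500, 8.500, -12.500], [-1.500, 0.000, -0.94626], [0.000, 5.000, -5.000]] (det J = 93.87257).
Solving J·Δ = −F gives Δ = (-1.309, -6.138, -2.888).
Then the next iterate is (x, y, z)₁ = (1.191, -4.138, -4.388).

(1.191, -4.138, -4.388)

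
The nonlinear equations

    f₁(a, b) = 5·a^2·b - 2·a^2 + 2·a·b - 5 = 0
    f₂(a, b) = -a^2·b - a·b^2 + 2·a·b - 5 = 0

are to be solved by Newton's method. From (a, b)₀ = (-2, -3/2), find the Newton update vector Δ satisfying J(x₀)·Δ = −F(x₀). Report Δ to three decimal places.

(1.077, -0.044)

At (-2, -3/2): F = (-37.000, 11.500).
Jacobian J = [[10·a·b - 4·a + 2·b, 5·a^2 + 2·a], [-2·a·b - b^2 + 2·b, -a^2 - 2·a·b + 2·a]].
At the point, J = [[35.000, 16.000], [-11.250, -14.000]] (det J = -310.000).
Solving J·Δ = −F gives Δ = (1.077, -0.044).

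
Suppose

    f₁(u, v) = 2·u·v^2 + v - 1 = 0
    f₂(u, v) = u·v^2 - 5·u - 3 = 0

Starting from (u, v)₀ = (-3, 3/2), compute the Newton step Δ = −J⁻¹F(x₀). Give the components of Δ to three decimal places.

At (-3, 3/2): F = (-13.000, 5.250).
Jacobian J = [[2·v^2, 4·u·v + 1], [v^2 - 5, 2·u·v]].
At the point, J = [[4.500, -17.000], [-2.750, -9.000]] (det J = -87.250).
Solving J·Δ = −F gives Δ = (2.364, -0.139).

(2.364, -0.139)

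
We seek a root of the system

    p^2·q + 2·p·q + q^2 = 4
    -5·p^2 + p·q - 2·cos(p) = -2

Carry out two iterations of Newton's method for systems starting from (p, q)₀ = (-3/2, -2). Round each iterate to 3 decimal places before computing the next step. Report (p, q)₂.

(-0.565, -1.612)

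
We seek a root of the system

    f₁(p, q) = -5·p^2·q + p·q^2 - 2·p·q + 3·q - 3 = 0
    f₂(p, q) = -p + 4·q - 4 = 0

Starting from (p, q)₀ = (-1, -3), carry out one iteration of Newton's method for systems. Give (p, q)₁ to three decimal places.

(-0.222, 0.944)

At (-1, -3): F = (-12.000, -15.000).
Jacobian J = [[-10·p·q + q^2 - 2·q, -5·p^2 + 2·p·q - 2·p + 3], [-1, 4]].
At the point, J = [[-15.000, 6.000], [-1.000, 4.000]] (det J = -54.000).
Solving J·Δ = −F gives Δ = (0.778, 3.944).
Then the next iterate is (p, q)₁ = (-0.222, 0.944).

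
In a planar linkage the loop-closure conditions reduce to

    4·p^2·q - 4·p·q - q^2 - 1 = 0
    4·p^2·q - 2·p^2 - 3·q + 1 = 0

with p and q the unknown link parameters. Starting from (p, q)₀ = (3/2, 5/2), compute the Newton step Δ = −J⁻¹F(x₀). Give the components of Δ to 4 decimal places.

(-0.1458, -1.3333)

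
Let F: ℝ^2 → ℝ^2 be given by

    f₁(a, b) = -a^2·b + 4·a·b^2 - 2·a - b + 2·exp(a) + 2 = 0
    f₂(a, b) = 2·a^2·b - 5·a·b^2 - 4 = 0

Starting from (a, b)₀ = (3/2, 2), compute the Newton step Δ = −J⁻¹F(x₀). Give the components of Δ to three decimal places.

(-0.490, -0.827)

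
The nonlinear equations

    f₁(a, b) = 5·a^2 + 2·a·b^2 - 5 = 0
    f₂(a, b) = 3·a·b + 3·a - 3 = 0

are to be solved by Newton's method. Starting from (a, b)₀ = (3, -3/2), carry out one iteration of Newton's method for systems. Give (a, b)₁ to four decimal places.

At (3, -3/2): F = (53.5000, -7.5000).
Jacobian J = [[10·a + 2·b^2, 4·a·b], [3·b + 3, 3·a]].
At the point, J = [[34.5000, -18.0000], [-1.5000, 9.0000]] (det J = 283.5000).
Solving J·Δ = −F gives Δ = (-1.2222, 0.6296).
Then the next iterate is (a, b)₁ = (1.7778, -0.8704).

(1.7778, -0.8704)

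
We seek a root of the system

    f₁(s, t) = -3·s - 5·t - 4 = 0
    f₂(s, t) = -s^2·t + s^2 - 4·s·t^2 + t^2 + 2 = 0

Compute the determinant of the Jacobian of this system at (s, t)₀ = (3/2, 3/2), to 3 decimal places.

J = [[-3, -5], [-2·s·t + 2·s - 4·t^2, -s^2 - 8·s·t + 2·t]].
At the point, J = [[-3.000, -5.000], [-10.500, -17.250]].
det J = -0.750.

-0.750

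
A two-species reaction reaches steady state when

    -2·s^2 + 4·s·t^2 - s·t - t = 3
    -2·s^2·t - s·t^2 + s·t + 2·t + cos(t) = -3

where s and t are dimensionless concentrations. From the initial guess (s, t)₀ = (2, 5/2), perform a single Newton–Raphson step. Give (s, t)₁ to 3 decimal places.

(1.563, 1.820)

At (2, 5/2): F = (31.500, -20.30114).
Jacobian J = [[-4·s + 4·t^2 - t, 8·s·t - s - 1], [-4·s·t - t^2 + t, -2·s^2 - 2·s·t + s - sin(t) + 2]].
At the point, J = [[14.500, 37.000], [-23.750, -14.59847]] (det J = 667.07215).
Solving J·Δ = −F gives Δ = (-0.437, -0.680).
Then the next iterate is (s, t)₁ = (1.563, 1.820).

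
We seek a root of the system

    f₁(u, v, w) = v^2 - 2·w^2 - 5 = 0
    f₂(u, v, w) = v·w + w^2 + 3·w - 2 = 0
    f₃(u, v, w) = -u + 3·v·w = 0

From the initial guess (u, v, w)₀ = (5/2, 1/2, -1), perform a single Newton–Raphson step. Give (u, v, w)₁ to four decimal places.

(5.8636, -0.9318, 1.0455)

At (5/2, 1/2, -1): F = (-6.7500, -4.5000, -4.0000).
Jacobian J = [[0, 2·v, -4·w], [0, w, v + 2·w + 3], [-1, 3·w, 3·v]].
At the point, J = [[0.0000, 1.0000, 4.0000], [0.0000, -1.0000, 1.5000], [-1.0000, -3.0000, 1.5000]] (det J = -5.5000).
Solving J·Δ = −F gives Δ = (3.3636, -1.4318, 2.0455).
Then the next iterate is (u, v, w)₁ = (5.8636, -0.9318, 1.0455).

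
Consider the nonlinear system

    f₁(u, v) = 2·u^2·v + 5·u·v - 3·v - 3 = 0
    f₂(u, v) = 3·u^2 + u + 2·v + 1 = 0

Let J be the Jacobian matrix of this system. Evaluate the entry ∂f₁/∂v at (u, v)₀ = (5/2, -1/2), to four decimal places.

22.0000

∂f₁/∂v = 2·u^2 + 5·u - 3.
At (5/2, -1/2) this is 22.0000.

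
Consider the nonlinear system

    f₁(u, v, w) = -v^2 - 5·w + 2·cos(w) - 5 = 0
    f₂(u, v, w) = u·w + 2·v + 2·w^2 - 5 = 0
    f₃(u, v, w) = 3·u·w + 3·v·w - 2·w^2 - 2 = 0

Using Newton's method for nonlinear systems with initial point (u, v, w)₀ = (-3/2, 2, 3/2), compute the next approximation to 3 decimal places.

(3.201, -1.877, 1.379)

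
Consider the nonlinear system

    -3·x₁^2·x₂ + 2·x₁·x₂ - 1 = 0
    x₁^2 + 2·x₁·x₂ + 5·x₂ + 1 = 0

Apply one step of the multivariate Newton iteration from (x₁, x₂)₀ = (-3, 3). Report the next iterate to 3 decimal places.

At (-3, 3): F = (-100.000, 7.000).
Jacobian J = [[-6·x₁·x₂ + 2·x₂, -3·x₁^2 + 2·x₁], [2·x₁ + 2·x₂, 2·x₁ + 5]].
At the point, J = [[60.000, -33.000], [0.000, -1.000]] (det J = -60.000).
Solving J·Δ = −F gives Δ = (5.517, 7.000).
Then the next iterate is (x₁, x₂)₁ = (2.517, 10.000).

(2.517, 10.000)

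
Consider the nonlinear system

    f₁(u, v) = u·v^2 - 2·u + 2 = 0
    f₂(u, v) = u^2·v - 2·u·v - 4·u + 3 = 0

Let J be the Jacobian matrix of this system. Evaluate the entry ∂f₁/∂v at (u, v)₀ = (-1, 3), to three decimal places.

-6.000

∂f₁/∂v = 2·u·v.
At (-1, 3) this is -6.000.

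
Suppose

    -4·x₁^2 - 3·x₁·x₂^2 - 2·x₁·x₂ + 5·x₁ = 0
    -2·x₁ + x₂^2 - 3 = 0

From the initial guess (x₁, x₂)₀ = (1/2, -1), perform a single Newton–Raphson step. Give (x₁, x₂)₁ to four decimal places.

(-0.5000, -1.5000)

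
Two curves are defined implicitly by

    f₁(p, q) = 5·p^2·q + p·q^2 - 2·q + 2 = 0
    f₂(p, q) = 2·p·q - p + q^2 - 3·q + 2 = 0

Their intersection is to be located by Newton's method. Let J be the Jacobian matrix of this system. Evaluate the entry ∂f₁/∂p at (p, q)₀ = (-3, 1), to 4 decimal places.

-29.0000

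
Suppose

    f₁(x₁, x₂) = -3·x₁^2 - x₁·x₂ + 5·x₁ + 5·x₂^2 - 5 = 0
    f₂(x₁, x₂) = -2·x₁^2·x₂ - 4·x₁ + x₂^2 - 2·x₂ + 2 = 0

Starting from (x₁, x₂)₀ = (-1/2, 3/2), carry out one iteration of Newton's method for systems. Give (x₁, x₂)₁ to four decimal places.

At (-1/2, 3/2): F = (3.7500, 2.5000).
Jacobian J = [[-6·x₁ - x₂ + 5, -x₁ + 10·x₂], [-4·x₁·x₂ - 4, -2·x₁^2 + 2·x₂ - 2]].
At the point, J = [[6.5000, 15.5000], [-1.0000, 0.5000]] (det J = 18.7500).
Solving J·Δ = −F gives Δ = (1.9667, -1.0667).
Then the next iterate is (x₁, x₂)₁ = (1.4667, 0.4333).

(1.4667, 0.4333)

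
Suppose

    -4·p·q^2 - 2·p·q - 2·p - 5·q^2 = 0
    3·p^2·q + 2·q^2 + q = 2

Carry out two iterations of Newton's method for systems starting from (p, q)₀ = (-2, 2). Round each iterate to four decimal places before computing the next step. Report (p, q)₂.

At (-2, 2): F = (24.0000, 32.0000).
Jacobian J = [[-4·q^2 - 2·q - 2, -8·p·q - 2·p - 10·q], [6·p·q, 3·p^2 + 4·q + 1]].
At the point, J = [[-22.0000, 16.0000], [-24.0000, 21.0000]] (det J = -78.0000).
Solving J·Δ = −F gives Δ = (-0.1026, -1.6410).
Then the next iterate is (p, q)₁ = (-2.1026, 0.3590).
Round to (-2.1026, 0.3590) and repeat: F = (6.154403, 3.378100), J = [[-3.233524, 6.653867], [-4.529000, 15.698780]].
Δ = (3.5943, 0.8217), so (p, q)₂ = (1.4917, 1.1807).

(1.4917, 1.1807)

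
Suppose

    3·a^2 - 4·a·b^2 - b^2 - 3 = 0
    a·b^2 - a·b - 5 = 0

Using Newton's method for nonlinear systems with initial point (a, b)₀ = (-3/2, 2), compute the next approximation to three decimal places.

(-2.233, -0.103)

At (-3/2, 2): F = (23.750, -8.000).
Jacobian J = [[6·a - 4·b^2, -8·a·b - 2·b], [b^2 - b, 2·a·b - a]].
At the point, J = [[-25.000, 20.000], [2.000, -4.500]] (det J = 72.500).
Solving J·Δ = −F gives Δ = (-0.733, -2.103).
Then the next iterate is (a, b)₁ = (-2.233, -0.103).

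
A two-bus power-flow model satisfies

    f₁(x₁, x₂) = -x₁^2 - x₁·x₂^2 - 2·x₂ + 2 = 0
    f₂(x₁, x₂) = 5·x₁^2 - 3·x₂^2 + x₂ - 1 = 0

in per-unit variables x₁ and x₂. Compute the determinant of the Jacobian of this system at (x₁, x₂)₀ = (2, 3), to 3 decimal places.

J = [[-2·x₁ - x₂^2, -2·x₁·x₂ - 2], [10·x₁, -6·x₂ + 1]].
At the point, J = [[-13.000, -14.000], [20.000, -17.000]].
det J = 501.000.

501.000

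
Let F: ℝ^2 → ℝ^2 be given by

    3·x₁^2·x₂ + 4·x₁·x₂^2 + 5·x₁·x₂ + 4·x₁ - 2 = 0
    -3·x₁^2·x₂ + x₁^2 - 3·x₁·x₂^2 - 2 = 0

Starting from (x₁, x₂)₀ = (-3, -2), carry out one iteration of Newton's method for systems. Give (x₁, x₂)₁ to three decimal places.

(-1.825, -1.468)

At (-3, -2): F = (-86.000, 97.000).
Jacobian J = [[6·x₁·x₂ + 4·x₂^2 + 5·x₂ + 4, 3·x₁^2 + 8·x₁·x₂ + 5·x₁], [-6·x₁·x₂ + 2·x₁ - 3·x₂^2, -3·x₁^2 - 6·x₁·x₂]].
At the point, J = [[46.000, 60.000], [-54.000, -63.000]] (det J = 342.000).
Solving J·Δ = −F gives Δ = (1.175, 0.532).
Then the next iterate is (x₁, x₂)₁ = (-1.825, -1.468).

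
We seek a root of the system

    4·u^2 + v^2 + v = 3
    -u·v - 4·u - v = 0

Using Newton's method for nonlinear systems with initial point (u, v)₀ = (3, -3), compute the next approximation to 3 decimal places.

(1.455, -2.614)

At (3, -3): F = (39.000, 0.000).
Jacobian J = [[8·u, 2·v + 1], [-v - 4, -u - 1]].
At the point, J = [[24.000, -5.000], [-1.000, -4.000]] (det J = -101.000).
Solving J·Δ = −F gives Δ = (-1.545, 0.386).
Then the next iterate is (u, v)₁ = (1.455, -2.614).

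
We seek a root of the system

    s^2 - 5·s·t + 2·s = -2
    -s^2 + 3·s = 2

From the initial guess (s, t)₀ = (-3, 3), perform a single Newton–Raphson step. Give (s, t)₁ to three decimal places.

At (-3, 3): F = (50.000, -20.000).
Jacobian J = [[2·s - 5·t + 2, -5·s], [-2·s + 3, 0]].
At the point, J = [[-19.000, 15.000], [9.000, 0.000]] (det J = -135.000).
Solving J·Δ = −F gives Δ = (2.222, -0.519).
Then the next iterate is (s, t)₁ = (-0.778, 2.481).

(-0.778, 2.481)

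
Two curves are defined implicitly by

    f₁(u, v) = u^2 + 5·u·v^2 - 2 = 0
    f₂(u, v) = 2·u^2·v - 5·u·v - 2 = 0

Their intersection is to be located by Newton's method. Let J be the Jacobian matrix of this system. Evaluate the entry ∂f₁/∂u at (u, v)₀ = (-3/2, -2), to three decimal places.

17.000

∂f₁/∂u = 2·u + 5·v^2.
At (-3/2, -2) this is 17.000.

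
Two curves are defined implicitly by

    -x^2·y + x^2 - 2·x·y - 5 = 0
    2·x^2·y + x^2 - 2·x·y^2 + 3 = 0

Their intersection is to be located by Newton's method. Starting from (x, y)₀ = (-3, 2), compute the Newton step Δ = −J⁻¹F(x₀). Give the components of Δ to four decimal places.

(4.4000, 2.2667)

At (-3, 2): F = (-2.0000, 72.0000).
Jacobian J = [[-2·x·y + 2·x - 2·y, -x^2 - 2·x], [4·x·y + 2·x - 2·y^2, 2·x^2 - 4·x·y]].
At the point, J = [[2.0000, -3.0000], [-38.0000, 42.0000]] (det J = -30.0000).
Solving J·Δ = −F gives Δ = (4.4000, 2.2667).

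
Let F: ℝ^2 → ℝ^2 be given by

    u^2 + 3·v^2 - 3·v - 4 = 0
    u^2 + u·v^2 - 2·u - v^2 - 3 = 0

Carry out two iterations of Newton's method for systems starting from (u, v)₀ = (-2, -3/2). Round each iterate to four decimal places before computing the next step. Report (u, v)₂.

(-1.1726, -0.6034)

At (-2, -3/2): F = (11.2500, -1.7500).
Jacobian J = [[2·u, 6·v - 3], [2·u + v^2 - 2, 2·u·v - 2·v]].
At the point, J = [[-4.0000, -12.0000], [-3.7500, 9.0000]] (det J = -81.0000).
Solving J·Δ = −F gives Δ = (0.9907, 0.6073).
Then the next iterate is (u, v)₁ = (-1.0093, -0.8927).
Round to (-1.0093, -0.8927) and repeat: F = (2.087526, -1.563951), J = [[-2.0186, -8.3562], [-3.221687, 3.587404]].
Δ = (-0.1633, 0.2893), so (u, v)₂ = (-1.1726, -0.6034).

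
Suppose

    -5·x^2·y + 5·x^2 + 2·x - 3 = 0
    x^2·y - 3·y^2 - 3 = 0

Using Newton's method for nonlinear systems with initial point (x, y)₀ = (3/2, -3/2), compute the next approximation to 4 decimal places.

At (3/2, -3/2): F = (28.1250, -13.1250).
Jacobian J = [[-10·x·y + 10·x + 2, -5·x^2], [2·x·y, x^2 - 6·y]].
At the point, J = [[39.5000, -11.2500], [-4.5000, 11.2500]] (det J = 393.7500).
Solving J·Δ = −F gives Δ = (-0.4286, 0.9952).
Then the next iterate is (x, y)₁ = (1.0714, -0.5048).

(1.0714, -0.5048)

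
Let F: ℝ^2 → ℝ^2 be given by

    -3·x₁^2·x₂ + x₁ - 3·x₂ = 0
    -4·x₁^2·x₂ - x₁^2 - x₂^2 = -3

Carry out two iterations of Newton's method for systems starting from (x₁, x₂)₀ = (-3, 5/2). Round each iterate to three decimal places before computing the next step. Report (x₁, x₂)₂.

(-14.691, 9.709)

At (-3, 5/2): F = (-78.000, -102.250).
Jacobian J = [[-6·x₁·x₂ + 1, -3·x₁^2 - 3], [-8·x₁·x₂ - 2·x₁, -4·x₁^2 - 2·x₂]].
At the point, J = [[46.000, -30.000], [66.000, -41.000]] (det J = 94.000).
Solving J·Δ = −F gives Δ = (-1.388, -4.729).
Then the next iterate is (x₁, x₂)₁ = (-4.388, -2.229).
Round to (-4.388, -2.229) and repeat: F = (131.05414, 150.45053), J = [[-57.68511, -60.76363], [-69.47082, -72.56018]].
Δ = (-10.303, 11.938), so (x₁, x₂)₂ = (-14.691, 9.709).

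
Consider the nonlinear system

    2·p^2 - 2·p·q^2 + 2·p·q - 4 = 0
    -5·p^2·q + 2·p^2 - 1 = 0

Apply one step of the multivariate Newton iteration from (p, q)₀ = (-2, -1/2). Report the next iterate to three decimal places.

(-1.913, 0.272)

At (-2, -1/2): F = (7.000, 17.000).
Jacobian J = [[4·p - 2·q^2 + 2·q, -4·p·q + 2·p], [-10·p·q + 4·p, -5·p^2]].
At the point, J = [[-9.500, -8.000], [-18.000, -20.000]] (det J = 46.000).
Solving J·Δ = −F gives Δ = (0.087, 0.772).
Then the next iterate is (p, q)₁ = (-1.913, 0.272).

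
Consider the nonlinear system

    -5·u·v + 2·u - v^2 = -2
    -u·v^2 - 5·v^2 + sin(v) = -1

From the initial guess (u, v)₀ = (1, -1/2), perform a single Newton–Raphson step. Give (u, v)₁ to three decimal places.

(-0.304, -0.405)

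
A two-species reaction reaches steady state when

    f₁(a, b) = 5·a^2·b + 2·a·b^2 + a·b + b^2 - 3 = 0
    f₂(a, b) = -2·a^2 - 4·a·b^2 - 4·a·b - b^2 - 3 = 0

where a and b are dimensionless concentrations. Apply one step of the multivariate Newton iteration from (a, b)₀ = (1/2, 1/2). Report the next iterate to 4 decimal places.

(-21.7500, 21.7000)

At (1/2, 1/2): F = (-1.6250, -5.2500).
Jacobian J = [[10·a·b + 2·b^2 + b, 5·a^2 + 4·a·b + a + 2·b], [-4·a - 4·b^2 - 4·b, -8·a·b - 4·a - 2·b]].
At the point, J = [[3.5000, 3.7500], [-5.0000, -5.0000]] (det J = 1.2500).
Solving J·Δ = −F gives Δ = (-22.2500, 21.2000).
Then the next iterate is (a, b)₁ = (-21.7500, 21.7000).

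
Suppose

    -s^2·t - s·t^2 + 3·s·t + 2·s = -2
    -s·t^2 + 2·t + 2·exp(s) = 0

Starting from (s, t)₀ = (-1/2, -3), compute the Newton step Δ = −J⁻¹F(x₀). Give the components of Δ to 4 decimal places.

At (-1/2, -3): F = (10.7500, -0.286939).
Jacobian J = [[-2·s·t - t^2 + 3·t + 2, -s^2 - 2·s·t + 3·s], [-t^2 + 2·exp(s), -2·s·t + 2]].
At the point, J = [[-19.0000, -4.7500], [-7.786939, -1.0000]] (det J = -17.987959).
Solving J·Δ = −F gives Δ = (-0.6734, 4.9567).

(-0.6734, 4.9567)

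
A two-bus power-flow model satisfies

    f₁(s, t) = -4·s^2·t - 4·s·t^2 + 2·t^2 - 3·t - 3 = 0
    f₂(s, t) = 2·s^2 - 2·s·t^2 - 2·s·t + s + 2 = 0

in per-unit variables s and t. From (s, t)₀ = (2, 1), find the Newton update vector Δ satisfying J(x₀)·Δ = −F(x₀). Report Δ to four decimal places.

At (2, 1): F = (-28.0000, 4.0000).
Jacobian J = [[-8·s·t - 4·t^2, -4·s^2 - 8·s·t + 4·t - 3], [4·s - 2·t^2 - 2·t + 1, -4·s·t - 2·s]].
At the point, J = [[-20.0000, -31.0000], [5.0000, -12.0000]] (det J = 395.0000).
Solving J·Δ = −F gives Δ = (-1.1646, -0.1519).

(-1.1646, -0.1519)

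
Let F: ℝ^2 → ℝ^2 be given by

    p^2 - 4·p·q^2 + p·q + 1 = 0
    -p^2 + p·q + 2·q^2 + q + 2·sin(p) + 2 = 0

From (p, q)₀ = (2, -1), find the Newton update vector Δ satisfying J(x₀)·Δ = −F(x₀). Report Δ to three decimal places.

At (2, -1): F = (-5.000, -1.18141).
Jacobian J = [[2·p - 4·q^2 + q, -8·p·q + p], [-2·p + q + 2·cos(p), p + 4·q + 1]].
At the point, J = [[-1.000, 18.000], [-5.83229, -1.000]] (det J = 105.98129).
Solving J·Δ = −F gives Δ = (-0.248, 0.264).

(-0.248, 0.264)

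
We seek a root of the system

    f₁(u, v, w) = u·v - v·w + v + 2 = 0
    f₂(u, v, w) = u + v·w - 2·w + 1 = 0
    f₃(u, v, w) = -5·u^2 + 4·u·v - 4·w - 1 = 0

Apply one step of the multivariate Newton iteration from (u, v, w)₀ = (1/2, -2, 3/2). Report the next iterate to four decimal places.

(-0.0833, -2.8333, -0.0833)

At (1/2, -2, 3/2): F = (2.0000, -4.5000, -12.2500).
Jacobian J = [[v, u - w + 1, -v], [1, w, v - 2], [-10·u + 4·v, 4·u, -4]].
At the point, J = [[-2.0000, 0.0000, 2.0000], [1.0000, 1.5000, -4.0000], [-13.0000, 2.0000, -4.0000]] (det J = 39.0000).
Solving J·Δ = −F gives Δ = (-0.5833, -0.8333, -1.5833).
Then the next iterate is (u, v, w)₁ = (-0.0833, -2.8333, -0.0833).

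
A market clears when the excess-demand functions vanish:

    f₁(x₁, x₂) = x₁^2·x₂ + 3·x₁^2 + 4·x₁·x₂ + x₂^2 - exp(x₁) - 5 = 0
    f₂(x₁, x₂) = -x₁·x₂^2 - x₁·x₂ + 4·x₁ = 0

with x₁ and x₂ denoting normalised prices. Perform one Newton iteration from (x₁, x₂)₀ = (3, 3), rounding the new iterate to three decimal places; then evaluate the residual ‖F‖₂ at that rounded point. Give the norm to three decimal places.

9.763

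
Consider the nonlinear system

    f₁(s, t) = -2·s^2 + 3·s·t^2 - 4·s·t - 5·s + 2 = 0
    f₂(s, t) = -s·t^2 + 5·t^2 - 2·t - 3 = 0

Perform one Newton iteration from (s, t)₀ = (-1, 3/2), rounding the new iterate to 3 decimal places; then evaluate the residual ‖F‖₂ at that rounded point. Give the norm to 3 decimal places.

At (-1, 3/2): F = (4.250, 7.500).
Jacobian J = [[-4·s + 3·t^2 - 4·t - 5, 6·s·t - 4·s], [-t^2, -2·s·t + 10·t - 2]].
At the point, J = [[-0.250, -5.000], [-2.250, 16.000]] (det J = -15.250).
Solving J·Δ = −F gives Δ = (6.918, 0.504).
Then the next iterate is (s, t)₁ = (5.918, 2.004).
Re-evaluating at (5.918, 2.004): F = (-73.77379, -10.69470), so ‖F‖₂ = 74.545.

74.545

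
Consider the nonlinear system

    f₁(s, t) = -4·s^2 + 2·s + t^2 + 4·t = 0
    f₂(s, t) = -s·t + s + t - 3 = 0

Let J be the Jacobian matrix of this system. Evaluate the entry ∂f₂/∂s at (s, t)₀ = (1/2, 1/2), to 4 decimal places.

0.5000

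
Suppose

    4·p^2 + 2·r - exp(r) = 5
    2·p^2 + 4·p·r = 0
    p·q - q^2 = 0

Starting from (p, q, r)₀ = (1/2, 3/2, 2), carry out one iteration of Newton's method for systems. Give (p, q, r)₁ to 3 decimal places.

(0.347, 0.808, 0.515)

At (1/2, 3/2, 2): F = (-7.38906, 4.500, -1.500).
Jacobian J = [[8·p, 0, -exp(r) + 2], [4·p + 4·r, 0, 4·p], [q, p - 2·q, 0]].
At the point, J = [[4.000, 0.000, -5.38906], [10.000, 0.000, 2.000], [1.500, -2.500, 0.000]] (det J = 154.72640).
Solving J·Δ = −F gives Δ = (-0.153, -0.692, -1.485).
Then the next iterate is (p, q, r)₁ = (0.347, 0.808, 0.515).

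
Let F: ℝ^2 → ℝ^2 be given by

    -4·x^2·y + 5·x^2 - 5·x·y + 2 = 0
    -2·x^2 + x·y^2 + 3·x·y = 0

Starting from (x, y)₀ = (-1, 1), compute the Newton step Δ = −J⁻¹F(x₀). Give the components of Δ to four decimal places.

(1.2593, 0.8148)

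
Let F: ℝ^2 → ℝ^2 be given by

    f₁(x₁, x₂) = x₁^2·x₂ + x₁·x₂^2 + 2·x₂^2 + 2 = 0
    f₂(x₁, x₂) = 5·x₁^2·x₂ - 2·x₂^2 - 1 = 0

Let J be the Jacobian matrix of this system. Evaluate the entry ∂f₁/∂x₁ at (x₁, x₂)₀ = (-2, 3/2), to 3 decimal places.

∂f₁/∂x₁ = 2·x₁·x₂ + x₂^2.
At (-2, 3/2) this is -3.750.

-3.750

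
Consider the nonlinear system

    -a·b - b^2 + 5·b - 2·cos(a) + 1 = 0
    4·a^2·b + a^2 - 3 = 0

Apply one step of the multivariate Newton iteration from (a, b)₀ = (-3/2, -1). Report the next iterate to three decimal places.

At (-3/2, -1): F = (-6.64147, -9.750).
Jacobian J = [[-b + 2·sin(a), -a - 2·b + 5], [8·a·b + 2·a, 4·a^2]].
At the point, J = [[-0.99499, 8.500], [9.000, 9.000]] (det J = -85.45491).
Solving J·Δ = −F gives Δ = (0.270, 0.813).
Then the next iterate is (a, b)₁ = (-1.230, -0.187).

(-1.230, -0.187)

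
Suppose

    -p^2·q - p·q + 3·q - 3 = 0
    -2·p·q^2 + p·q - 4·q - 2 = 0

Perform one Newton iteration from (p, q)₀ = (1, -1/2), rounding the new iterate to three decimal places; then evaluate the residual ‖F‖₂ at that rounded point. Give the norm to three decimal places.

2531.486

At (1, -1/2): F = (-3.500, -1.000).
Jacobian J = [[-2·p·q - q, -p^2 - p + 3], [-2·q^2 + q, -4·p·q + p - 4]].
At the point, J = [[1.500, 1.000], [-1.000, -1.000]] (det J = -0.500).
Solving J·Δ = −F gives Δ = (9.000, -10.000).
Then the next iterate is (p, q)₁ = (10.000, -10.500).
Re-evaluating at (10.000, -10.500): F = (1120.500, -2270.000), so ‖F‖₂ = 2531.486.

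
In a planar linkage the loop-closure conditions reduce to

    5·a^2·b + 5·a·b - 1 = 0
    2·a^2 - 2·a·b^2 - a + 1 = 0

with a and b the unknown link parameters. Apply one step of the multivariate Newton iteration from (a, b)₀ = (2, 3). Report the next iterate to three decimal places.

(1.139, 2.186)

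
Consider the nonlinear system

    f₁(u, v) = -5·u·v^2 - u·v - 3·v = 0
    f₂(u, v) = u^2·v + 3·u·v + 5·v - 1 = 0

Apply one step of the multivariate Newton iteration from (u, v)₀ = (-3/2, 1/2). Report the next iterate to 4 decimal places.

At (-3/2, 1/2): F = (1.1250, 0.3750).
Jacobian J = [[-5·v^2 - v, -10·u·v - u - 3], [2·u·v + 3·v, u^2 + 3·u + 5]].
At the point, J = [[-1.7500, 6.0000], [0.0000, 2.7500]] (det J = -4.8125).
Solving J·Δ = −F gives Δ = (0.1753, -0.1364).
Then the next iterate is (u, v)₁ = (-1.3247, 0.3636).

(-1.3247, 0.3636)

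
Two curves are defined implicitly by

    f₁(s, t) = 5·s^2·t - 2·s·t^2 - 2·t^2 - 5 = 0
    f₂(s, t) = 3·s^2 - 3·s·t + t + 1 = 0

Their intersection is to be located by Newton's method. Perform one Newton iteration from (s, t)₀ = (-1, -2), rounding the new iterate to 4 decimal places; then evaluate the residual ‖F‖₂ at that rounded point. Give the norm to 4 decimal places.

6.8183

At (-1, -2): F = (-15.0000, -4.0000).
Jacobian J = [[10·s·t - 2·t^2, 5·s^2 - 4·s·t - 4·t], [6·s - 3·t, -3·s + 1]].
At the point, J = [[12.0000, 5.0000], [0.0000, 4.0000]] (det J = 48.0000).
Solving J·Δ = −F gives Δ = (0.8333, 1.0000).
Then the next iterate is (s, t)₁ = (-0.1667, -1.0000).
Re-evaluating at (-0.1667, -1.0000): F = (-6.805544, -0.416733), so ‖F‖₂ = 6.8183.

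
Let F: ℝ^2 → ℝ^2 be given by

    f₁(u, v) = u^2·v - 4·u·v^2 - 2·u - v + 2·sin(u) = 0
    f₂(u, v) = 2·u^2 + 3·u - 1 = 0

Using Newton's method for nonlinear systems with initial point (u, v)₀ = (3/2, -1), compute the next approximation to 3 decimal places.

(0.611, -0.971)

At (3/2, -1): F = (-8.25501, 8.000).
Jacobian J = [[2·u·v - 4·v^2 + 2·cos(u) - 2, u^2 - 8·u·v - 1], [4·u + 3, 0]].
At the point, J = [[-8.85853, 13.250], [9.000, 0.000]] (det J = -119.250).
Solving J·Δ = −F gives Δ = (-0.889, 0.029).
Then the next iterate is (u, v)₁ = (0.611, -0.971).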